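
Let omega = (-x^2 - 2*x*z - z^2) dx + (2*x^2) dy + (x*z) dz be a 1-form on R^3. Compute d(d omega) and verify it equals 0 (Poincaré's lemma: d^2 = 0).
d(d omega) = 0

Step 1: d omega = sum_{i<j} (∂f_j/∂x_i - ∂f_i/∂x_j) dx_i ∧ dx_j:
  coeff of dx ∧ dy: 4*x
  coeff of dx ∧ dz: 2*x + 3*z
  coeff of dy ∧ dz: 0
Step 2: Apply d again to each 2-form coefficient. The only possible 3-form in R^3 is dx ∧ dy ∧ dz, with coefficient
  ∂(coeff of dy∧dz)/∂x - ∂(coeff of dx∧dz)/∂y + ∂(coeff of dx∧dy)/∂z
  = ∂/∂x (0) - ∂/∂y (2*x + 3*z) + ∂/∂z (4*x).
Each of these terms simplifies to sums of mixed partials that cancel in pairs. The result is 0 (by equality of mixed partials for smooth functions — Schwarz / Clairaut).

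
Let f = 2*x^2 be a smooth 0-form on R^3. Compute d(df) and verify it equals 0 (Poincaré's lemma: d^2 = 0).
d(df) = 0

Step 1: df = sum_i (∂f/∂x_i) dx_i = (4*x) dx + (0) dy + (0) dz.
Step 2: Apply d again. Using the 1-form formula, the coefficient of dx ∧ dy in d(df) is ∂^2 f/∂x ∂y - ∂^2 f/∂y ∂x = (0) - (0) = 0 (equality of mixed partials for smooth f).
Similarly for dx ∧ dz and dy ∧ dz — all coefficients vanish. So d(df) = 0.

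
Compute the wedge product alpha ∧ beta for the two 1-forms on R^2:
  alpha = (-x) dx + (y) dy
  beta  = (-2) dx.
alpha ∧ beta = (2*y) dx ∧ dy

Distribute the wedge, using dx_i ∧ dx_j = -dx_j ∧ dx_i and dx_i ∧ dx_i = 0. For each pair (i, j) with i < j, the coefficient of dx_i ∧ dx_j in alpha ∧ beta is (alpha_i * beta_j - alpha_j * beta_i). Collecting: alpha ∧ beta = (2*y) dx ∧ dy.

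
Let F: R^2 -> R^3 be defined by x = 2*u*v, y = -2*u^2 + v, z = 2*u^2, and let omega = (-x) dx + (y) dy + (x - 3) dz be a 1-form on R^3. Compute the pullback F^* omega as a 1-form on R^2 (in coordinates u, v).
F^* omega = (4*u*(2*u^2 + 2*u*v - v^2 - v - 3)) du + (-4*u^2*v - 2*u^2 + v) dv

Using F^*(f dg) = (f ∘ F) d(g ∘ F), substitute each coordinate x_i by F_i(u, v) in f_i, and replace dx_i by d F_i = (∂F_i/∂u) du + (∂F_i/∂v) dv.
  For the x component: f_1(F) = -2*u*v; d F_1 = (2*v) du + (2*u) dv
  For the y component: f_2(F) = -2*u^2 + v; d F_2 = (-4*u) du + (1) dv
  For the z component: f_3(F) = 2*u*v - 3; d F_3 = (4*u) du + (0) dv
Combining and collecting du, dv coefficients:
  coeff of du: 4*u*(2*u^2 + 2*u*v - v^2 - v - 3)
  coeff of dv: -4*u^2*v - 2*u^2 + v
F^* omega = (4*u*(2*u^2 + 2*u*v - v^2 - v - 3)) du + (-4*u^2*v - 2*u^2 + v) dv.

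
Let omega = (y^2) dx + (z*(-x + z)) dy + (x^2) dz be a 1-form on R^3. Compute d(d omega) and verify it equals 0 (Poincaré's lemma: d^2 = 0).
d(d omega) = 0

Step 1: d omega = sum_{i<j} (∂f_j/∂x_i - ∂f_i/∂x_j) dx_i ∧ dx_j:
  coeff of dx ∧ dy: -2*y - z
  coeff of dx ∧ dz: 2*x
  coeff of dy ∧ dz: x - 2*z
Step 2: Apply d again to each 2-form coefficient. The only possible 3-form in R^3 is dx ∧ dy ∧ dz, with coefficient
  ∂(coeff of dy∧dz)/∂x - ∂(coeff of dx∧dz)/∂y + ∂(coeff of dx∧dy)/∂z
  = ∂/∂x (x - 2*z) - ∂/∂y (2*x) + ∂/∂z (-2*y - z).
Each of these terms simplifies to sums of mixed partials that cancel in pairs. The result is 0 (by equality of mixed partials for smooth functions — Schwarz / Clairaut).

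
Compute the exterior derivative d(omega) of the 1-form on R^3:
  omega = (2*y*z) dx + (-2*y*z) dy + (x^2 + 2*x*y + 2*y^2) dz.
d(omega) = (-2*z) dx ∧ dy + (2*x) dx ∧ dz + (2*x + 6*y) dy ∧ dz

For a 1-form omega = sum_i f_i dx_i, the exterior derivative is
  d(omega) = sum_{i < j} (∂f_j/∂x_i - ∂f_i/∂x_j) dx_i ∧ dx_j.
  coefficient of dx ∧ dy: ∂f_2/∂x - ∂f_1/∂y = ∂(-2*y*z)/∂x - ∂(2*y*z)/∂y = -2*z
  coefficient of dx ∧ dz: ∂f_3/∂x - ∂f_1/∂z = ∂(x^2 + 2*x*y + 2*y^2)/∂x - ∂(2*y*z)/∂z = 2*x
  coefficient of dy ∧ dz: ∂f_3/∂y - ∂f_2/∂z = ∂(x^2 + 2*x*y + 2*y^2)/∂y - ∂(-2*y*z)/∂z = 2*x + 6*y
Assembling: d(omega) = (-2*z) dx ∧ dy + (2*x) dx ∧ dz + (2*x + 6*y) dy ∧ dz.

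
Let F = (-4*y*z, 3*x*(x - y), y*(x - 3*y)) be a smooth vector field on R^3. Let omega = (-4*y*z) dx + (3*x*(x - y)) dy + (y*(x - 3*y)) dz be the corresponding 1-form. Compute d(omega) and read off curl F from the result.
d(omega) = (x - 6*y) dy ∧ dz + (-5*y) dz ∧ dx + (6*x - 3*y + 4*z) dx ∧ dy; curl F = (x - 6*y, -5*y, 6*x - 3*y + 4*z)

d omega = sum_{i<j} (∂f_j/∂x_i - ∂f_i/∂x_j) dx_i ∧ dx_j. Under the identification (dy ∧ dz, dz ∧ dx, dx ∧ dy) ↔ (e_x, e_y, e_z), the coefficients are exactly the components of curl F. Compute:
  ∂R/∂y - ∂Q/∂z = (x - 6*y) - (0) = x - 6*y
  ∂P/∂z - ∂R/∂x = (-4*y) - (y) = -5*y
  ∂Q/∂x - ∂P/∂y = (6*x - 3*y) - (-4*z) = 6*x - 3*y + 4*z.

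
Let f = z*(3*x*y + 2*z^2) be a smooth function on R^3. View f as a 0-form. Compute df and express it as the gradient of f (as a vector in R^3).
df = (3*y*z) dx + (3*x*z) dy + (3*x*y + 6*z^2) dz; grad f = (3*y*z, 3*x*z, 3*x*y + 6*z^2)

For a 0-form f, d f = (∂f/∂x) dx + (∂f/∂y) dy + (∂f/∂z) dz. The components of the vector representation are exactly the entries of grad f in Cartesian coordinates:
  ∂f/∂x = 3*y*z
  ∂f/∂y = 3*x*z
  ∂f/∂z = 3*x*y + 6*z^2.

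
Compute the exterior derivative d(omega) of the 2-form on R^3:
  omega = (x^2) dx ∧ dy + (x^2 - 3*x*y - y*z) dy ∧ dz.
d(omega) = (2*x - 3*y) dx ∧ dy ∧ dz

For a 2-form omega = sum_{i<j} g_{ij} dx_i ∧ dx_j, the exterior derivative is
  d(omega) = sum_{i<j} d(g_{ij}) ∧ dx_i ∧ dx_j = sum_{i<j, k} (∂g_{ij}/∂x_k) dx_k ∧ dx_i ∧ dx_j.
Expand each term, using dx_k ∧ dx_i ∧ dx_j = sgn(permutation) dx_{(a)} ∧ dx_{(b)} ∧ dx_{(c)} with (a < b < c) sorted:
  d(x^2 - 3*x*y - y*z) includes (∂/∂x)(x^2 - 3*x*y - y*z) dx = (2*x - 3*y) dx, which multiplied by dy ∧ dz gives (2*x - 3*y) dx ∧ dy ∧ dz
Collecting like 3-forms: d(omega) = (2*x - 3*y) dx ∧ dy ∧ dz.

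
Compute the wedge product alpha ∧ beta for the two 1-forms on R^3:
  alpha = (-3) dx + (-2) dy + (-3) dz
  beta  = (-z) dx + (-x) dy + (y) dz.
alpha ∧ beta = (3*x - 2*z) dx ∧ dy + (-3*y - 3*z) dx ∧ dz + (-3*x - 2*y) dy ∧ dz

Distribute the wedge, using dx_i ∧ dx_j = -dx_j ∧ dx_i and dx_i ∧ dx_i = 0. For each pair (i, j) with i < j, the coefficient of dx_i ∧ dx_j in alpha ∧ beta is (alpha_i * beta_j - alpha_j * beta_i). Collecting: alpha ∧ beta = (3*x - 2*z) dx ∧ dy + (-3*y - 3*z) dx ∧ dz + (-3*x - 2*y) dy ∧ dz.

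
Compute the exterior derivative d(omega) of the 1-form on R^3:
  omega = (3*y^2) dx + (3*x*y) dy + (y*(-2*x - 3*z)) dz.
d(omega) = (-3*y) dx ∧ dy + (-2*y) dx ∧ dz + (-2*x - 3*z) dy ∧ dz

For a 1-form omega = sum_i f_i dx_i, the exterior derivative is
  d(omega) = sum_{i < j} (∂f_j/∂x_i - ∂f_i/∂x_j) dx_i ∧ dx_j.
  coefficient of dx ∧ dy: ∂f_2/∂x - ∂f_1/∂y = ∂(3*x*y)/∂x - ∂(3*y^2)/∂y = -3*y
  coefficient of dx ∧ dz: ∂f_3/∂x - ∂f_1/∂z = ∂(y*(-2*x - 3*z))/∂x - ∂(3*y^2)/∂z = -2*y
  coefficient of dy ∧ dz: ∂f_3/∂y - ∂f_2/∂z = ∂(y*(-2*x - 3*z))/∂y - ∂(3*x*y)/∂z = -2*x - 3*z
Assembling: d(omega) = (-3*y) dx ∧ dy + (-2*y) dx ∧ dz + (-2*x - 3*z) dy ∧ dz.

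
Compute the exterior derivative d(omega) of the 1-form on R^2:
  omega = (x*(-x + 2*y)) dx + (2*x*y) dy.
d(omega) = (-2*x + 2*y) dx ∧ dy

For a 1-form omega = sum_i f_i dx_i, the exterior derivative is
  d(omega) = sum_{i < j} (∂f_j/∂x_i - ∂f_i/∂x_j) dx_i ∧ dx_j.
  coefficient of dx ∧ dy: ∂f_2/∂x - ∂f_1/∂y = ∂(2*x*y)/∂x - ∂(x*(-x + 2*y))/∂y = -2*x + 2*y
Assembling: d(omega) = (-2*x + 2*y) dx ∧ dy.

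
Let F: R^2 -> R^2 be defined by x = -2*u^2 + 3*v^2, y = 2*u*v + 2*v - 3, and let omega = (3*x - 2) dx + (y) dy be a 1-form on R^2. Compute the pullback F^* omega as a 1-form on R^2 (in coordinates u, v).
F^* omega = (24*u^3 - 32*u*v^2 + 8*u + 4*v^2 - 6*v) du + (-32*u^2*v + 8*u*v - 6*u + 54*v^3 - 8*v - 6) dv

Using F^*(f dg) = (f ∘ F) d(g ∘ F), substitute each coordinate x_i by F_i(u, v) in f_i, and replace dx_i by d F_i = (∂F_i/∂u) du + (∂F_i/∂v) dv.
  For the x component: f_1(F) = -6*u^2 + 9*v^2 - 2; d F_1 = (-4*u) du + (6*v) dv
  For the y component: f_2(F) = 2*u*v + 2*v - 3; d F_2 = (2*v) du + (2*u + 2) dv
Combining and collecting du, dv coefficients:
  coeff of du: 24*u^3 - 32*u*v^2 + 8*u + 4*v^2 - 6*v
  coeff of dv: -32*u^2*v + 8*u*v - 6*u + 54*v^3 - 8*v - 6
F^* omega = (24*u^3 - 32*u*v^2 + 8*u + 4*v^2 - 6*v) du + (-32*u^2*v + 8*u*v - 6*u + 54*v^3 - 8*v - 6) dv.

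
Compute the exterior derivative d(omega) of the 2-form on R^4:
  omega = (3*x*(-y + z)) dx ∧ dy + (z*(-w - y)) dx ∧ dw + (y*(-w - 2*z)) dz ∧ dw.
d(omega) = (3*x) dx ∧ dy ∧ dz + (z) dx ∧ dy ∧ dw + (w + y) dx ∧ dz ∧ dw + (-w - 2*z) dy ∧ dz ∧ dw

For a 2-form omega = sum_{i<j} g_{ij} dx_i ∧ dx_j, the exterior derivative is
  d(omega) = sum_{i<j} d(g_{ij}) ∧ dx_i ∧ dx_j = sum_{i<j, k} (∂g_{ij}/∂x_k) dx_k ∧ dx_i ∧ dx_j.
Expand each term, using dx_k ∧ dx_i ∧ dx_j = sgn(permutation) dx_{(a)} ∧ dx_{(b)} ∧ dx_{(c)} with (a < b < c) sorted:
  d(3*x*(-y + z)) includes (∂/∂z)(3*x*(-y + z)) dz = (3*x) dz, which multiplied by dx ∧ dy gives (3*x) dx ∧ dy ∧ dz
  d(z*(-w - y)) includes (∂/∂y)(z*(-w - y)) dy = (-z) dy, which multiplied by dx ∧ dw gives (z) dx ∧ dy ∧ dw
  d(z*(-w - y)) includes (∂/∂z)(z*(-w - y)) dz = (-w - y) dz, which multiplied by dx ∧ dw gives (w + y) dx ∧ dz ∧ dw
  d(y*(-w - 2*z)) includes (∂/∂y)(y*(-w - 2*z)) dy = (-w - 2*z) dy, which multiplied by dz ∧ dw gives (-w - 2*z) dy ∧ dz ∧ dw
Collecting like 3-forms: d(omega) = (3*x) dx ∧ dy ∧ dz + (z) dx ∧ dy ∧ dw + (w + y) dx ∧ dz ∧ dw + (-w - 2*z) dy ∧ dz ∧ dw.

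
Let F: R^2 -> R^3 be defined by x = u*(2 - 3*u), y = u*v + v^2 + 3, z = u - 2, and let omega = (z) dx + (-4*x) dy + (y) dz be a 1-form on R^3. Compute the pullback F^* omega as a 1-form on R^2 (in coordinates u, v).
F^* omega = (12*u^2*v - 6*u^2 - 7*u*v + 14*u + v^2 - 1) du + (4*u*(3*u^2 + 6*u*v - 2*u - 4*v)) dv

Using F^*(f dg) = (f ∘ F) d(g ∘ F), substitute each coordinate x_i by F_i(u, v) in f_i, and replace dx_i by d F_i = (∂F_i/∂u) du + (∂F_i/∂v) dv.
  For the x component: f_1(F) = u - 2; d F_1 = (2 - 6*u) du + (0) dv
  For the y component: f_2(F) = 4*u*(3*u - 2); d F_2 = (v) du + (u + 2*v) dv
  For the z component: f_3(F) = u*v + v^2 + 3; d F_3 = (1) du + (0) dv
Combining and collecting du, dv coefficients:
  coeff of du: 12*u^2*v - 6*u^2 - 7*u*v + 14*u + v^2 - 1
  coeff of dv: 4*u*(3*u^2 + 6*u*v - 2*u - 4*v)
F^* omega = (12*u^2*v - 6*u^2 - 7*u*v + 14*u + v^2 - 1) du + (4*u*(3*u^2 + 6*u*v - 2*u - 4*v)) dv.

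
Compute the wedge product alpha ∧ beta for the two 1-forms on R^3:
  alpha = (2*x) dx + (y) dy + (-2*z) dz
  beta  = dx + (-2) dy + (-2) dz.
alpha ∧ beta = (-4*x - y) dx ∧ dy + (-4*x + 2*z) dx ∧ dz + (-2*y - 4*z) dy ∧ dz

Distribute the wedge, using dx_i ∧ dx_j = -dx_j ∧ dx_i and dx_i ∧ dx_i = 0. For each pair (i, j) with i < j, the coefficient of dx_i ∧ dx_j in alpha ∧ beta is (alpha_i * beta_j - alpha_j * beta_i). Collecting: alpha ∧ beta = (-4*x - y) dx ∧ dy + (-4*x + 2*z) dx ∧ dz + (-2*y - 4*z) dy ∧ dz.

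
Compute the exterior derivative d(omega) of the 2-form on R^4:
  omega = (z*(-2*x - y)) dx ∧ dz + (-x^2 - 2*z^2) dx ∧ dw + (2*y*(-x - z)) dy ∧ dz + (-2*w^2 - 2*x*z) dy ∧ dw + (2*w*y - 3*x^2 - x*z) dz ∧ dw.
d(omega) = (-2*y + z) dx ∧ dy ∧ dz + (-6*x + 3*z) dx ∧ dz ∧ dw + (-2*z) dx ∧ dy ∧ dw + (2*w + 2*x) dy ∧ dz ∧ dw

For a 2-form omega = sum_{i<j} g_{ij} dx_i ∧ dx_j, the exterior derivative is
  d(omega) = sum_{i<j} d(g_{ij}) ∧ dx_i ∧ dx_j = sum_{i<j, k} (∂g_{ij}/∂x_k) dx_k ∧ dx_i ∧ dx_j.
Expand each term, using dx_k ∧ dx_i ∧ dx_j = sgn(permutation) dx_{(a)} ∧ dx_{(b)} ∧ dx_{(c)} with (a < b < c) sorted:
  d(z*(-2*x - y)) includes (∂/∂y)(z*(-2*x - y)) dy = (-z) dy, which multiplied by dx ∧ dz gives (z) dx ∧ dy ∧ dz
  d(-x^2 - 2*z^2) includes (∂/∂z)(-x^2 - 2*z^2) dz = (-4*z) dz, which multiplied by dx ∧ dw gives (4*z) dx ∧ dz ∧ dw
  d(2*y*(-x - z)) includes (∂/∂x)(2*y*(-x - z)) dx = (-2*y) dx, which multiplied by dy ∧ dz gives (-2*y) dx ∧ dy ∧ dz
  d(-2*w^2 - 2*x*z) includes (∂/∂x)(-2*w^2 - 2*x*z) dx = (-2*z) dx, which multiplied by dy ∧ dw gives (-2*z) dx ∧ dy ∧ dw
  d(-2*w^2 - 2*x*z) includes (∂/∂z)(-2*w^2 - 2*x*z) dz = (-2*x) dz, which multiplied by dy ∧ dw gives (2*x) dy ∧ dz ∧ dw
  d(2*w*y - 3*x^2 - x*z) includes (∂/∂x)(2*w*y - 3*x^2 - x*z) dx = (-6*x - z) dx, which multiplied by dz ∧ dw gives (-6*x - z) dx ∧ dz ∧ dw
  d(2*w*y - 3*x^2 - x*z) includes (∂/∂y)(2*w*y - 3*x^2 - x*z) dy = (2*w) dy, which multiplied by dz ∧ dw gives (2*w) dy ∧ dz ∧ dw
Collecting like 3-forms: d(omega) = (-2*y + z) dx ∧ dy ∧ dz + (-6*x + 3*z) dx ∧ dz ∧ dw + (-2*z) dx ∧ dy ∧ dw + (2*w + 2*x) dy ∧ dz ∧ dw.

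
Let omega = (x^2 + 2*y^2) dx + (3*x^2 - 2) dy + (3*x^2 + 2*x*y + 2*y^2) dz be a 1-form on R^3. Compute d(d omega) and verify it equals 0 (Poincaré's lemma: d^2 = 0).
d(d omega) = 0

Step 1: d omega = sum_{i<j} (∂f_j/∂x_i - ∂f_i/∂x_j) dx_i ∧ dx_j:
  coeff of dx ∧ dy: 6*x - 4*y
  coeff of dx ∧ dz: 6*x + 2*y
  coeff of dy ∧ dz: 2*x + 4*y
Step 2: Apply d again to each 2-form coefficient. The only possible 3-form in R^3 is dx ∧ dy ∧ dz, with coefficient
  ∂(coeff of dy∧dz)/∂x - ∂(coeff of dx∧dz)/∂y + ∂(coeff of dx∧dy)/∂z
  = ∂/∂x (2*x + 4*y) - ∂/∂y (6*x + 2*y) + ∂/∂z (6*x - 4*y).
Each of these terms simplifies to sums of mixed partials that cancel in pairs. The result is 0 (by equality of mixed partials for smooth functions — Schwarz / Clairaut).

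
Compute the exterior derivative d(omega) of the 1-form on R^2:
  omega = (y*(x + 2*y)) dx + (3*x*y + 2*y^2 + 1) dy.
d(omega) = (-x - y) dx ∧ dy

For a 1-form omega = sum_i f_i dx_i, the exterior derivative is
  d(omega) = sum_{i < j} (∂f_j/∂x_i - ∂f_i/∂x_j) dx_i ∧ dx_j.
  coefficient of dx ∧ dy: ∂f_2/∂x - ∂f_1/∂y = ∂(3*x*y + 2*y^2 + 1)/∂x - ∂(y*(x + 2*y))/∂y = -x - y
Assembling: d(omega) = (-x - y) dx ∧ dy.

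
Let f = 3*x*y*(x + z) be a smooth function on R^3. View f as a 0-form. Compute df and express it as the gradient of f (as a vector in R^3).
df = (3*y*(2*x + z)) dx + (3*x*(x + z)) dy + (3*x*y) dz; grad f = (3*y*(2*x + z), 3*x*(x + z), 3*x*y)

For a 0-form f, d f = (∂f/∂x) dx + (∂f/∂y) dy + (∂f/∂z) dz. The components of the vector representation are exactly the entries of grad f in Cartesian coordinates:
  ∂f/∂x = 3*y*(2*x + z)
  ∂f/∂y = 3*x*(x + z)
  ∂f/∂z = 3*x*y.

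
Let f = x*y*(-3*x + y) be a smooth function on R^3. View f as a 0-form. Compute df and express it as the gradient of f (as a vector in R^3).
df = (y*(-6*x + y)) dx + (x*(-3*x + 2*y)) dy + (0) dz; grad f = (y*(-6*x + y), x*(-3*x + 2*y), 0)

For a 0-form f, d f = (∂f/∂x) dx + (∂f/∂y) dy + (∂f/∂z) dz. The components of the vector representation are exactly the entries of grad f in Cartesian coordinates:
  ∂f/∂x = y*(-6*x + y)
  ∂f/∂y = x*(-3*x + 2*y)
  ∂f/∂z = 0.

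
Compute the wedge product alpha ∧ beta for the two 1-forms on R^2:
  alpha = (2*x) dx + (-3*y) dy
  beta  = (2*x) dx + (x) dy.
alpha ∧ beta = (2*x*(x + 3*y)) dx ∧ dy

Distribute the wedge, using dx_i ∧ dx_j = -dx_j ∧ dx_i and dx_i ∧ dx_i = 0. For each pair (i, j) with i < j, the coefficient of dx_i ∧ dx_j in alpha ∧ beta is (alpha_i * beta_j - alpha_j * beta_i). Collecting: alpha ∧ beta = (2*x*(x + 3*y)) dx ∧ dy.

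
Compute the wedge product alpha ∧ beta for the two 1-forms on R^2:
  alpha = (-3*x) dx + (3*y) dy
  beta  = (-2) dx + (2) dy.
alpha ∧ beta = (-6*x + 6*y) dx ∧ dy

Distribute the wedge, using dx_i ∧ dx_j = -dx_j ∧ dx_i and dx_i ∧ dx_i = 0. For each pair (i, j) with i < j, the coefficient of dx_i ∧ dx_j in alpha ∧ beta is (alpha_i * beta_j - alpha_j * beta_i). Collecting: alpha ∧ beta = (-6*x + 6*y) dx ∧ dy.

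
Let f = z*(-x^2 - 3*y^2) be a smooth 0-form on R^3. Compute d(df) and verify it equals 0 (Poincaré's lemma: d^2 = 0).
d(df) = 0

Step 1: df = sum_i (∂f/∂x_i) dx_i = (-2*x*z) dx + (-6*y*z) dy + (-x^2 - 3*y^2) dz.
Step 2: Apply d again. Using the 1-form formula, the coefficient of dx ∧ dy in d(df) is ∂^2 f/∂x ∂y - ∂^2 f/∂y ∂x = (0) - (0) = 0 (equality of mixed partials for smooth f).
Similarly for dx ∧ dz and dy ∧ dz — all coefficients vanish. So d(df) = 0.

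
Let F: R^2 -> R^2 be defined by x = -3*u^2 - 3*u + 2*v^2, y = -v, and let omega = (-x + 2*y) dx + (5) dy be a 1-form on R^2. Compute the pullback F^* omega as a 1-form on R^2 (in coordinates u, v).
F^* omega = (-18*u^3 - 27*u^2 + 12*u*v^2 + 12*u*v - 9*u + 6*v^2 + 6*v) du + (12*u^2*v + 12*u*v - 8*v^3 - 8*v^2 - 5) dv

Using F^*(f dg) = (f ∘ F) d(g ∘ F), substitute each coordinate x_i by F_i(u, v) in f_i, and replace dx_i by d F_i = (∂F_i/∂u) du + (∂F_i/∂v) dv.
  For the x component: f_1(F) = 3*u^2 + 3*u - 2*v^2 - 2*v; d F_1 = (-6*u - 3) du + (4*v) dv
  For the y component: f_2(F) = 5; d F_2 = (0) du + (-1) dv
Combining and collecting du, dv coefficients:
  coeff of du: -18*u^3 - 27*u^2 + 12*u*v^2 + 12*u*v - 9*u + 6*v^2 + 6*v
  coeff of dv: 12*u^2*v + 12*u*v - 8*v^3 - 8*v^2 - 5
F^* omega = (-18*u^3 - 27*u^2 + 12*u*v^2 + 12*u*v - 9*u + 6*v^2 + 6*v) du + (12*u^2*v + 12*u*v - 8*v^3 - 8*v^2 - 5) dv.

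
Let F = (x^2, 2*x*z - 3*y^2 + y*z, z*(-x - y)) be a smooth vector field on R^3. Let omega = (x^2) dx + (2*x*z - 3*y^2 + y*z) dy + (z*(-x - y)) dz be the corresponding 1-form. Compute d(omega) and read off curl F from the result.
d(omega) = (-2*x - y - z) dy ∧ dz + (z) dz ∧ dx + (2*z) dx ∧ dy; curl F = (-2*x - y - z, z, 2*z)

d omega = sum_{i<j} (∂f_j/∂x_i - ∂f_i/∂x_j) dx_i ∧ dx_j. Under the identification (dy ∧ dz, dz ∧ dx, dx ∧ dy) ↔ (e_x, e_y, e_z), the coefficients are exactly the components of curl F. Compute:
  ∂R/∂y - ∂Q/∂z = (-z) - (2*x + y) = -2*x - y - z
  ∂P/∂z - ∂R/∂x = (0) - (-z) = z
  ∂Q/∂x - ∂P/∂y = (2*z) - (0) = 2*z.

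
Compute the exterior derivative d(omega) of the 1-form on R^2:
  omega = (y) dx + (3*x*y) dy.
d(omega) = (3*y - 1) dx ∧ dy

For a 1-form omega = sum_i f_i dx_i, the exterior derivative is
  d(omega) = sum_{i < j} (∂f_j/∂x_i - ∂f_i/∂x_j) dx_i ∧ dx_j.
  coefficient of dx ∧ dy: ∂f_2/∂x - ∂f_1/∂y = ∂(3*x*y)/∂x - ∂(y)/∂y = 3*y - 1
Assembling: d(omega) = (3*y - 1) dx ∧ dy.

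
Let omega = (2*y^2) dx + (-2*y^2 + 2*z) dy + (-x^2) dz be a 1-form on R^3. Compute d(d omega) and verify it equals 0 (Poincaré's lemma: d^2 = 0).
d(d omega) = 0

Step 1: d omega = sum_{i<j} (∂f_j/∂x_i - ∂f_i/∂x_j) dx_i ∧ dx_j:
  coeff of dx ∧ dy: -4*y
  coeff of dx ∧ dz: -2*x
  coeff of dy ∧ dz: -2
Step 2: Apply d again to each 2-form coefficient. The only possible 3-form in R^3 is dx ∧ dy ∧ dz, with coefficient
  ∂(coeff of dy∧dz)/∂x - ∂(coeff of dx∧dz)/∂y + ∂(coeff of dx∧dy)/∂z
  = ∂/∂x (-2) - ∂/∂y (-2*x) + ∂/∂z (-4*y).
Each of these terms simplifies to sums of mixed partials that cancel in pairs. The result is 0 (by equality of mixed partials for smooth functions — Schwarz / Clairaut).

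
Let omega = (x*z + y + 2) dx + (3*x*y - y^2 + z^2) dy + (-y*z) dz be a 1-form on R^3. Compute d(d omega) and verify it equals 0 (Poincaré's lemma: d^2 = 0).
d(d omega) = 0

Step 1: d omega = sum_{i<j} (∂f_j/∂x_i - ∂f_i/∂x_j) dx_i ∧ dx_j:
  coeff of dx ∧ dy: 3*y - 1
  coeff of dx ∧ dz: -x
  coeff of dy ∧ dz: -3*z
Step 2: Apply d again to each 2-form coefficient. The only possible 3-form in R^3 is dx ∧ dy ∧ dz, with coefficient
  ∂(coeff of dy∧dz)/∂x - ∂(coeff of dx∧dz)/∂y + ∂(coeff of dx∧dy)/∂z
  = ∂/∂x (-3*z) - ∂/∂y (-x) + ∂/∂z (3*y - 1).
Each of these terms simplifies to sums of mixed partials that cancel in pairs. The result is 0 (by equality of mixed partials for smooth functions — Schwarz / Clairaut).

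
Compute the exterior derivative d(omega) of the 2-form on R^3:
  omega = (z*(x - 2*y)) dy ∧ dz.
d(omega) = (z) dx ∧ dy ∧ dz

For a 2-form omega = sum_{i<j} g_{ij} dx_i ∧ dx_j, the exterior derivative is
  d(omega) = sum_{i<j} d(g_{ij}) ∧ dx_i ∧ dx_j = sum_{i<j, k} (∂g_{ij}/∂x_k) dx_k ∧ dx_i ∧ dx_j.
Expand each term, using dx_k ∧ dx_i ∧ dx_j = sgn(permutation) dx_{(a)} ∧ dx_{(b)} ∧ dx_{(c)} with (a < b < c) sorted:
  d(z*(x - 2*y)) includes (∂/∂x)(z*(x - 2*y)) dx = (z) dx, which multiplied by dy ∧ dz gives (z) dx ∧ dy ∧ dz
Collecting like 3-forms: d(omega) = (z) dx ∧ dy ∧ dz.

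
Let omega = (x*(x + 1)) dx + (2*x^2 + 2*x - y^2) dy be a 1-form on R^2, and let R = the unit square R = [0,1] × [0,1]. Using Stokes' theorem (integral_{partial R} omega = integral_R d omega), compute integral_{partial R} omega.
integral_(partial R) omega = 4

Stokes: integral_partial_R omega = integral_R d omega with d omega = (∂Q/∂x - ∂P/∂y) dx ∧ dy.
  ∂Q/∂x = 4*x + 2
  ∂P/∂y = 0
  integrand = ∂Q/∂x - ∂P/∂y = 4*x + 2.
Integrating over R: integral_0^1 integral_0^1 (4*x + 2) dx dy = 4.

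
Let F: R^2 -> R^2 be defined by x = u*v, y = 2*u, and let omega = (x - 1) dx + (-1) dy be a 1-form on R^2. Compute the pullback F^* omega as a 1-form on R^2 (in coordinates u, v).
F^* omega = (u*v^2 - v - 2) du + (u*(u*v - 1)) dv

Using F^*(f dg) = (f ∘ F) d(g ∘ F), substitute each coordinate x_i by F_i(u, v) in f_i, and replace dx_i by d F_i = (∂F_i/∂u) du + (∂F_i/∂v) dv.
  For the x component: f_1(F) = u*v - 1; d F_1 = (v) du + (u) dv
  For the y component: f_2(F) = -1; d F_2 = (2) du + (0) dv
Combining and collecting du, dv coefficients:
  coeff of du: u*v^2 - v - 2
  coeff of dv: u*(u*v - 1)
F^* omega = (u*v^2 - v - 2) du + (u*(u*v - 1)) dv.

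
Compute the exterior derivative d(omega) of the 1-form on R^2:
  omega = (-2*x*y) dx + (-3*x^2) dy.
d(omega) = (-4*x) dx ∧ dy

For a 1-form omega = sum_i f_i dx_i, the exterior derivative is
  d(omega) = sum_{i < j} (∂f_j/∂x_i - ∂f_i/∂x_j) dx_i ∧ dx_j.
  coefficient of dx ∧ dy: ∂f_2/∂x - ∂f_1/∂y = ∂(-3*x^2)/∂x - ∂(-2*x*y)/∂y = -4*x
Assembling: d(omega) = (-4*x) dx ∧ dy.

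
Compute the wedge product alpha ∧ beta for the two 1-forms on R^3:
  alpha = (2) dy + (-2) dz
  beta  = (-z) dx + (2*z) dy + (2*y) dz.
alpha ∧ beta = (2*z) dx ∧ dy + (4*y + 4*z) dy ∧ dz + (-2*z) dx ∧ dz

Distribute the wedge, using dx_i ∧ dx_j = -dx_j ∧ dx_i and dx_i ∧ dx_i = 0. For each pair (i, j) with i < j, the coefficient of dx_i ∧ dx_j in alpha ∧ beta is (alpha_i * beta_j - alpha_j * beta_i). Collecting: alpha ∧ beta = (2*z) dx ∧ dy + (4*y + 4*z) dy ∧ dz + (-2*z) dx ∧ dz.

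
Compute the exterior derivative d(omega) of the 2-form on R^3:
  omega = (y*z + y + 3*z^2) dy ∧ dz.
d(omega) = 0

For a 2-form omega = sum_{i<j} g_{ij} dx_i ∧ dx_j, the exterior derivative is
  d(omega) = sum_{i<j} d(g_{ij}) ∧ dx_i ∧ dx_j = sum_{i<j, k} (∂g_{ij}/∂x_k) dx_k ∧ dx_i ∧ dx_j.
Expand each term, using dx_k ∧ dx_i ∧ dx_j = sgn(permutation) dx_{(a)} ∧ dx_{(b)} ∧ dx_{(c)} with (a < b < c) sorted:

Collecting like 3-forms: d(omega) = 0.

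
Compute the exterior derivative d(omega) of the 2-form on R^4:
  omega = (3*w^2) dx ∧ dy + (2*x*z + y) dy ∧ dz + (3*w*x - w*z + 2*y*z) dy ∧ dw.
d(omega) = (9*w) dx ∧ dy ∧ dw + (2*z) dx ∧ dy ∧ dz + (w - 2*y) dy ∧ dz ∧ dw

For a 2-form omega = sum_{i<j} g_{ij} dx_i ∧ dx_j, the exterior derivative is
  d(omega) = sum_{i<j} d(g_{ij}) ∧ dx_i ∧ dx_j = sum_{i<j, k} (∂g_{ij}/∂x_k) dx_k ∧ dx_i ∧ dx_j.
Expand each term, using dx_k ∧ dx_i ∧ dx_j = sgn(permutation) dx_{(a)} ∧ dx_{(b)} ∧ dx_{(c)} with (a < b < c) sorted:
  d(3*w^2) includes (∂/∂w)(3*w^2) dw = (6*w) dw, which multiplied by dx ∧ dy gives (6*w) dx ∧ dy ∧ dw
  d(2*x*z + y) includes (∂/∂x)(2*x*z + y) dx = (2*z) dx, which multiplied by dy ∧ dz gives (2*z) dx ∧ dy ∧ dz
  d(3*w*x - w*z + 2*y*z) includes (∂/∂x)(3*w*x - w*z + 2*y*z) dx = (3*w) dx, which multiplied by dy ∧ dw gives (3*w) dx ∧ dy ∧ dw
  d(3*w*x - w*z + 2*y*z) includes (∂/∂z)(3*w*x - w*z + 2*y*z) dz = (-w + 2*y) dz, which multiplied by dy ∧ dw gives (w - 2*y) dy ∧ dz ∧ dw
Collecting like 3-forms: d(omega) = (9*w) dx ∧ dy ∧ dw + (2*z) dx ∧ dy ∧ dz + (w - 2*y) dy ∧ dz ∧ dw.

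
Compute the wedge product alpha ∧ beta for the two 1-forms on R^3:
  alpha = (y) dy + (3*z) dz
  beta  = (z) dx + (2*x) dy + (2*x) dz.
alpha ∧ beta = (-y*z) dx ∧ dy + (2*x*(y - 3*z)) dy ∧ dz + (-3*z^2) dx ∧ dz

Distribute the wedge, using dx_i ∧ dx_j = -dx_j ∧ dx_i and dx_i ∧ dx_i = 0. For each pair (i, j) with i < j, the coefficient of dx_i ∧ dx_j in alpha ∧ beta is (alpha_i * beta_j - alpha_j * beta_i). Collecting: alpha ∧ beta = (-y*z) dx ∧ dy + (2*x*(y - 3*z)) dy ∧ dz + (-3*z^2) dx ∧ dz.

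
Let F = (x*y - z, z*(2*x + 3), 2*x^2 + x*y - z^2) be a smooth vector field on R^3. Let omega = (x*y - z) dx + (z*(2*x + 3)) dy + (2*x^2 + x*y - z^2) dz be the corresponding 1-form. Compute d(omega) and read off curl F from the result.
d(omega) = (-x - 3) dy ∧ dz + (-4*x - y - 1) dz ∧ dx + (-x + 2*z) dx ∧ dy; curl F = (-x - 3, -4*x - y - 1, -x + 2*z)

d omega = sum_{i<j} (∂f_j/∂x_i - ∂f_i/∂x_j) dx_i ∧ dx_j. Under the identification (dy ∧ dz, dz ∧ dx, dx ∧ dy) ↔ (e_x, e_y, e_z), the coefficients are exactly the components of curl F. Compute:
  ∂R/∂y - ∂Q/∂z = (x) - (2*x + 3) = -x - 3
  ∂P/∂z - ∂R/∂x = (-1) - (4*x + y) = -4*x - y - 1
  ∂Q/∂x - ∂P/∂y = (2*z) - (x) = -x + 2*z.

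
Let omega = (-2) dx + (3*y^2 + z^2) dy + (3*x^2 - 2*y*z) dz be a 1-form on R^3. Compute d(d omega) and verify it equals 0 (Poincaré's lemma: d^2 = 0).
d(d omega) = 0

Step 1: d omega = sum_{i<j} (∂f_j/∂x_i - ∂f_i/∂x_j) dx_i ∧ dx_j:
  coeff of dx ∧ dy: 0
  coeff of dx ∧ dz: 6*x
  coeff of dy ∧ dz: -4*z
Step 2: Apply d again to each 2-form coefficient. The only possible 3-form in R^3 is dx ∧ dy ∧ dz, with coefficient
  ∂(coeff of dy∧dz)/∂x - ∂(coeff of dx∧dz)/∂y + ∂(coeff of dx∧dy)/∂z
  = ∂/∂x (-4*z) - ∂/∂y (6*x) + ∂/∂z (0).
Each of these terms simplifies to sums of mixed partials that cancel in pairs. The result is 0 (by equality of mixed partials for smooth functions — Schwarz / Clairaut).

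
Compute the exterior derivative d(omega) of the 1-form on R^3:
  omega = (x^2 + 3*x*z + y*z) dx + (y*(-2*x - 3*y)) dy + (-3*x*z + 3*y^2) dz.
d(omega) = (-2*y - z) dx ∧ dy + (-3*x - y - 3*z) dx ∧ dz + (6*y) dy ∧ dz

For a 1-form omega = sum_i f_i dx_i, the exterior derivative is
  d(omega) = sum_{i < j} (∂f_j/∂x_i - ∂f_i/∂x_j) dx_i ∧ dx_j.
  coefficient of dx ∧ dy: ∂f_2/∂x - ∂f_1/∂y = ∂(y*(-2*x - 3*y))/∂x - ∂(x^2 + 3*x*z + y*z)/∂y = -2*y - z
  coefficient of dx ∧ dz: ∂f_3/∂x - ∂f_1/∂z = ∂(-3*x*z + 3*y^2)/∂x - ∂(x^2 + 3*x*z + y*z)/∂z = -3*x - y - 3*z
  coefficient of dy ∧ dz: ∂f_3/∂y - ∂f_2/∂z = ∂(-3*x*z + 3*y^2)/∂y - ∂(y*(-2*x - 3*y))/∂z = 6*y
Assembling: d(omega) = (-2*y - z) dx ∧ dy + (-3*x - y - 3*z) dx ∧ dz + (6*y) dy ∧ dz.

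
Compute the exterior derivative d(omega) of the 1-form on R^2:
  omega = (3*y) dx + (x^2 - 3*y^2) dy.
d(omega) = (2*x - 3) dx ∧ dy

For a 1-form omega = sum_i f_i dx_i, the exterior derivative is
  d(omega) = sum_{i < j} (∂f_j/∂x_i - ∂f_i/∂x_j) dx_i ∧ dx_j.
  coefficient of dx ∧ dy: ∂f_2/∂x - ∂f_1/∂y = ∂(x^2 - 3*y^2)/∂x - ∂(3*y)/∂y = 2*x - 3
Assembling: d(omega) = (2*x - 3) dx ∧ dy.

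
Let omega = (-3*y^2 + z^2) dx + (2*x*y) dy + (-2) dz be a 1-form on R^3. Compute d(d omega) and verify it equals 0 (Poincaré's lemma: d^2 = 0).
d(d omega) = 0

Step 1: d omega = sum_{i<j} (∂f_j/∂x_i - ∂f_i/∂x_j) dx_i ∧ dx_j:
  coeff of dx ∧ dy: 8*y
  coeff of dx ∧ dz: -2*z
  coeff of dy ∧ dz: 0
Step 2: Apply d again to each 2-form coefficient. The only possible 3-form in R^3 is dx ∧ dy ∧ dz, with coefficient
  ∂(coeff of dy∧dz)/∂x - ∂(coeff of dx∧dz)/∂y + ∂(coeff of dx∧dy)/∂z
  = ∂/∂x (0) - ∂/∂y (-2*z) + ∂/∂z (8*y).
Each of these terms simplifies to sums of mixed partials that cancel in pairs. The result is 0 (by equality of mixed partials for smooth functions — Schwarz / Clairaut).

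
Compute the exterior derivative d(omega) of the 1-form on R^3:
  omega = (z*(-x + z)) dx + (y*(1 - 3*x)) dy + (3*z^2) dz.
d(omega) = (-3*y) dx ∧ dy + (x - 2*z) dx ∧ dz

For a 1-form omega = sum_i f_i dx_i, the exterior derivative is
  d(omega) = sum_{i < j} (∂f_j/∂x_i - ∂f_i/∂x_j) dx_i ∧ dx_j.
  coefficient of dx ∧ dy: ∂f_2/∂x - ∂f_1/∂y = ∂(y*(1 - 3*x))/∂x - ∂(z*(-x + z))/∂y = -3*y
  coefficient of dx ∧ dz: ∂f_3/∂x - ∂f_1/∂z = ∂(3*z^2)/∂x - ∂(z*(-x + z))/∂z = x - 2*z
Assembling: d(omega) = (-3*y) dx ∧ dy + (x - 2*z) dx ∧ dz.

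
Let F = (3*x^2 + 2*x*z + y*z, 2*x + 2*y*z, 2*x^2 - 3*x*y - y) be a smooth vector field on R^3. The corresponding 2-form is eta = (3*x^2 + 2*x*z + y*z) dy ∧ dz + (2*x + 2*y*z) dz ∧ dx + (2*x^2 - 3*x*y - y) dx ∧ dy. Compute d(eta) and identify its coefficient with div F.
d(eta) = (6*x + 4*z) dx ∧ dy ∧ dz; div F = 6*x + 4*z

For a 2-form in R^3 of the form above, applying d gives a 3-form with coefficient ∂P/∂x + ∂Q/∂y + ∂R/∂z:
  ∂P/∂x = 6*x + 2*z
  ∂Q/∂y = 2*z
  ∂R/∂z = 0
Sum = 6*x + 4*z, which is exactly div F.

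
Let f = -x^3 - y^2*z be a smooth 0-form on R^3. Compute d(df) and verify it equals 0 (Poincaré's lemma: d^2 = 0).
d(df) = 0

Step 1: df = sum_i (∂f/∂x_i) dx_i = (-3*x^2) dx + (-2*y*z) dy + (-y^2) dz.
Step 2: Apply d again. Using the 1-form formula, the coefficient of dx ∧ dy in d(df) is ∂^2 f/∂x ∂y - ∂^2 f/∂y ∂x = (0) - (0) = 0 (equality of mixed partials for smooth f).
Similarly for dx ∧ dz and dy ∧ dz — all coefficients vanish. So d(df) = 0.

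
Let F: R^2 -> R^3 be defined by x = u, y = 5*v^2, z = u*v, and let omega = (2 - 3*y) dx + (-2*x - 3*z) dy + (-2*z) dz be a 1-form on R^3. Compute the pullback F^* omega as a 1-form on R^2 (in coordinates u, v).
F^* omega = (-2*u*v^2 - 15*v^2 + 2) du + (2*u*v*(-u - 15*v - 10)) dv

Using F^*(f dg) = (f ∘ F) d(g ∘ F), substitute each coordinate x_i by F_i(u, v) in f_i, and replace dx_i by d F_i = (∂F_i/∂u) du + (∂F_i/∂v) dv.
  For the x component: f_1(F) = 2 - 15*v^2; d F_1 = (1) du + (0) dv
  For the y component: f_2(F) = u*(-3*v - 2); d F_2 = (0) du + (10*v) dv
  For the z component: f_3(F) = -2*u*v; d F_3 = (v) du + (u) dv
Combining and collecting du, dv coefficients:
  coeff of du: -2*u*v^2 - 15*v^2 + 2
  coeff of dv: 2*u*v*(-u - 15*v - 10)
F^* omega = (-2*u*v^2 - 15*v^2 + 2) du + (2*u*v*(-u - 15*v - 10)) dv.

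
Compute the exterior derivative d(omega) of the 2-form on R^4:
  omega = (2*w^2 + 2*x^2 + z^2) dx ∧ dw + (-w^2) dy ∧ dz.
d(omega) = (-2*z) dx ∧ dz ∧ dw + (-2*w) dy ∧ dz ∧ dw

For a 2-form omega = sum_{i<j} g_{ij} dx_i ∧ dx_j, the exterior derivative is
  d(omega) = sum_{i<j} d(g_{ij}) ∧ dx_i ∧ dx_j = sum_{i<j, k} (∂g_{ij}/∂x_k) dx_k ∧ dx_i ∧ dx_j.
Expand each term, using dx_k ∧ dx_i ∧ dx_j = sgn(permutation) dx_{(a)} ∧ dx_{(b)} ∧ dx_{(c)} with (a < b < c) sorted:
  d(2*w^2 + 2*x^2 + z^2) includes (∂/∂z)(2*w^2 + 2*x^2 + z^2) dz = (2*z) dz, which multiplied by dx ∧ dw gives (-2*z) dx ∧ dz ∧ dw
  d(-w^2) includes (∂/∂w)(-w^2) dw = (-2*w) dw, which multiplied by dy ∧ dz gives (-2*w) dy ∧ dz ∧ dw
Collecting like 3-forms: d(omega) = (-2*z) dx ∧ dz ∧ dw + (-2*w) dy ∧ dz ∧ dw.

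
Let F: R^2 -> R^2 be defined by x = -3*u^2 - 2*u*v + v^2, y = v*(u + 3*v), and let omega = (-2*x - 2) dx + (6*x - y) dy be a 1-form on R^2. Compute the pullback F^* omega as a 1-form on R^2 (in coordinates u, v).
F^* omega = (-36*u^3 - 54*u^2*v - 9*u*v^2 + 12*u + 7*v^3 + 4*v) du + (-30*u^3 - 117*u^2*v - 63*u*v^2 + 4*u + 14*v^3 - 4*v) dv

Using F^*(f dg) = (f ∘ F) d(g ∘ F), substitute each coordinate x_i by F_i(u, v) in f_i, and replace dx_i by d F_i = (∂F_i/∂u) du + (∂F_i/∂v) dv.
  For the x component: f_1(F) = 6*u^2 + 4*u*v - 2*v^2 - 2; d F_1 = (-6*u - 2*v) du + (-2*u + 2*v) dv
  For the y component: f_2(F) = -18*u^2 - 13*u*v + 3*v^2; d F_2 = (v) du + (u + 6*v) dv
Combining and collecting du, dv coefficients:
  coeff of du: -36*u^3 - 54*u^2*v - 9*u*v^2 + 12*u + 7*v^3 + 4*v
  coeff of dv: -30*u^3 - 117*u^2*v - 63*u*v^2 + 4*u + 14*v^3 - 4*v
F^* omega = (-36*u^3 - 54*u^2*v - 9*u*v^2 + 12*u + 7*v^3 + 4*v) du + (-30*u^3 - 117*u^2*v - 63*u*v^2 + 4*u + 14*v^3 - 4*v) dv.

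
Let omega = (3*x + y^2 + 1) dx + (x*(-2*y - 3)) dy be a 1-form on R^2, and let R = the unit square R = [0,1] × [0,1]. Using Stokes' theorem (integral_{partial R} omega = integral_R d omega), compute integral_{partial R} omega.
integral_(partial R) omega = -5

Stokes: integral_partial_R omega = integral_R d omega with d omega = (∂Q/∂x - ∂P/∂y) dx ∧ dy.
  ∂Q/∂x = -2*y - 3
  ∂P/∂y = 2*y
  integrand = ∂Q/∂x - ∂P/∂y = -4*y - 3.
Integrating over R: integral_0^1 integral_0^1 (-4*y - 3) dx dy = -5.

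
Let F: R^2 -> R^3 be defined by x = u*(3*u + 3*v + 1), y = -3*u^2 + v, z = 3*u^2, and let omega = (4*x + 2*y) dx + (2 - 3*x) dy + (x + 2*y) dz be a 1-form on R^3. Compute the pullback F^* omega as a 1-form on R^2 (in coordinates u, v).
F^* omega = (72*u^3 + 162*u^2*v + 54*u^2 + 36*u*v^2 + 48*u*v - 8*u + 6*v^2 + 2*v) du + (18*u^3 + 36*u^2*v + 3*u^2 - 3*u*v - 3*u + 2) dv

Using F^*(f dg) = (f ∘ F) d(g ∘ F), substitute each coordinate x_i by F_i(u, v) in f_i, and replace dx_i by d F_i = (∂F_i/∂u) du + (∂F_i/∂v) dv.
  For the x component: f_1(F) = 6*u^2 + 12*u*v + 4*u + 2*v; d F_1 = (6*u + 3*v + 1) du + (3*u) dv
  For the y component: f_2(F) = -9*u^2 - 9*u*v - 3*u + 2; d F_2 = (-6*u) du + (1) dv
  For the z component: f_3(F) = -3*u^2 + 3*u*v + u + 2*v; d F_3 = (6*u) du + (0) dv
Combining and collecting du, dv coefficients:
  coeff of du: 72*u^3 + 162*u^2*v + 54*u^2 + 36*u*v^2 + 48*u*v - 8*u + 6*v^2 + 2*v
  coeff of dv: 18*u^3 + 36*u^2*v + 3*u^2 - 3*u*v - 3*u + 2
F^* omega = (72*u^3 + 162*u^2*v + 54*u^2 + 36*u*v^2 + 48*u*v - 8*u + 6*v^2 + 2*v) du + (18*u^3 + 36*u^2*v + 3*u^2 - 3*u*v - 3*u + 2) dv.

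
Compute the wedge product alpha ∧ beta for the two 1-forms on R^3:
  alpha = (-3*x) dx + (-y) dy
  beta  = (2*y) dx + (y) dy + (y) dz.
alpha ∧ beta = (y*(-3*x + 2*y)) dx ∧ dy + (-3*x*y) dx ∧ dz + (-y^2) dy ∧ dz

Distribute the wedge, using dx_i ∧ dx_j = -dx_j ∧ dx_i and dx_i ∧ dx_i = 0. For each pair (i, j) with i < j, the coefficient of dx_i ∧ dx_j in alpha ∧ beta is (alpha_i * beta_j - alpha_j * beta_i). Collecting: alpha ∧ beta = (y*(-3*x + 2*y)) dx ∧ dy + (-3*x*y) dx ∧ dz + (-y^2) dy ∧ dz.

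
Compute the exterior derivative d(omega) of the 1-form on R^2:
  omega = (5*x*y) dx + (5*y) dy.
d(omega) = (-5*x) dx ∧ dy

For a 1-form omega = sum_i f_i dx_i, the exterior derivative is
  d(omega) = sum_{i < j} (∂f_j/∂x_i - ∂f_i/∂x_j) dx_i ∧ dx_j.
  coefficient of dx ∧ dy: ∂f_2/∂x - ∂f_1/∂y = ∂(5*y)/∂x - ∂(5*x*y)/∂y = -5*x
Assembling: d(omega) = (-5*x) dx ∧ dy.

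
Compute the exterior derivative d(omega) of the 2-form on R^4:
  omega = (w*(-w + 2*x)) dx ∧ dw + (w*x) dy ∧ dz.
d(omega) = (w) dx ∧ dy ∧ dz + (x) dy ∧ dz ∧ dw

For a 2-form omega = sum_{i<j} g_{ij} dx_i ∧ dx_j, the exterior derivative is
  d(omega) = sum_{i<j} d(g_{ij}) ∧ dx_i ∧ dx_j = sum_{i<j, k} (∂g_{ij}/∂x_k) dx_k ∧ dx_i ∧ dx_j.
Expand each term, using dx_k ∧ dx_i ∧ dx_j = sgn(permutation) dx_{(a)} ∧ dx_{(b)} ∧ dx_{(c)} with (a < b < c) sorted:
  d(w*x) includes (∂/∂x)(w*x) dx = (w) dx, which multiplied by dy ∧ dz gives (w) dx ∧ dy ∧ dz
  d(w*x) includes (∂/∂w)(w*x) dw = (x) dw, which multiplied by dy ∧ dz gives (x) dy ∧ dz ∧ dw
Collecting like 3-forms: d(omega) = (w) dx ∧ dy ∧ dz + (x) dy ∧ dz ∧ dw.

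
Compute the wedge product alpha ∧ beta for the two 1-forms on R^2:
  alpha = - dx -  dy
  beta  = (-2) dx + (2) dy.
alpha ∧ beta = (-4) dx ∧ dy

Distribute the wedge, using dx_i ∧ dx_j = -dx_j ∧ dx_i and dx_i ∧ dx_i = 0. For each pair (i, j) with i < j, the coefficient of dx_i ∧ dx_j in alpha ∧ beta is (alpha_i * beta_j - alpha_j * beta_i). Collecting: alpha ∧ beta = (-4) dx ∧ dy.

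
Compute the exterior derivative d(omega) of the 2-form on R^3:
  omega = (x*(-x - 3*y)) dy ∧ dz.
d(omega) = (-2*x - 3*y) dx ∧ dy ∧ dz

For a 2-form omega = sum_{i<j} g_{ij} dx_i ∧ dx_j, the exterior derivative is
  d(omega) = sum_{i<j} d(g_{ij}) ∧ dx_i ∧ dx_j = sum_{i<j, k} (∂g_{ij}/∂x_k) dx_k ∧ dx_i ∧ dx_j.
Expand each term, using dx_k ∧ dx_i ∧ dx_j = sgn(permutation) dx_{(a)} ∧ dx_{(b)} ∧ dx_{(c)} with (a < b < c) sorted:
  d(x*(-x - 3*y)) includes (∂/∂x)(x*(-x - 3*y)) dx = (-2*x - 3*y) dx, which multiplied by dy ∧ dz gives (-2*x - 3*y) dx ∧ dy ∧ dz
Collecting like 3-forms: d(omega) = (-2*x - 3*y) dx ∧ dy ∧ dz.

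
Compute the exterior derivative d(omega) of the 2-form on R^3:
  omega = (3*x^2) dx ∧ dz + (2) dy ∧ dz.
d(omega) = 0

For a 2-form omega = sum_{i<j} g_{ij} dx_i ∧ dx_j, the exterior derivative is
  d(omega) = sum_{i<j} d(g_{ij}) ∧ dx_i ∧ dx_j = sum_{i<j, k} (∂g_{ij}/∂x_k) dx_k ∧ dx_i ∧ dx_j.
Expand each term, using dx_k ∧ dx_i ∧ dx_j = sgn(permutation) dx_{(a)} ∧ dx_{(b)} ∧ dx_{(c)} with (a < b < c) sorted:

Collecting like 3-forms: d(omega) = 0.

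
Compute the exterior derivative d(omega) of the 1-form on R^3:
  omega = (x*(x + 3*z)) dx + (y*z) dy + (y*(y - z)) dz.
d(omega) = (-3*x) dx ∧ dz + (y - z) dy ∧ dz

For a 1-form omega = sum_i f_i dx_i, the exterior derivative is
  d(omega) = sum_{i < j} (∂f_j/∂x_i - ∂f_i/∂x_j) dx_i ∧ dx_j.
  coefficient of dx ∧ dz: ∂f_3/∂x - ∂f_1/∂z = ∂(y*(y - z))/∂x - ∂(x*(x + 3*z))/∂z = -3*x
  coefficient of dy ∧ dz: ∂f_3/∂y - ∂f_2/∂z = ∂(y*(y - z))/∂y - ∂(y*z)/∂z = y - z
Assembling: d(omega) = (-3*x) dx ∧ dz + (y - z) dy ∧ dz.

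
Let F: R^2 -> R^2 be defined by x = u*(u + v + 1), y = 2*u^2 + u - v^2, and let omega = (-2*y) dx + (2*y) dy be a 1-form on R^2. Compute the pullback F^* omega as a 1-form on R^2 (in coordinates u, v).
F^* omega = (8*u^3 - 4*u^2*v + 4*u^2 - 4*u*v^2 - 2*u*v + 2*v^3) du + (-4*u^3 - 8*u^2*v - 2*u^2 + 2*u*v^2 - 4*u*v + 4*v^3) dv

Using F^*(f dg) = (f ∘ F) d(g ∘ F), substitute each coordinate x_i by F_i(u, v) in f_i, and replace dx_i by d F_i = (∂F_i/∂u) du + (∂F_i/∂v) dv.
  For the x component: f_1(F) = -4*u^2 - 2*u + 2*v^2; d F_1 = (2*u + v + 1) du + (u) dv
  For the y component: f_2(F) = 4*u^2 + 2*u - 2*v^2; d F_2 = (4*u + 1) du + (-2*v) dv
Combining and collecting du, dv coefficients:
  coeff of du: 8*u^3 - 4*u^2*v + 4*u^2 - 4*u*v^2 - 2*u*v + 2*v^3
  coeff of dv: -4*u^3 - 8*u^2*v - 2*u^2 + 2*u*v^2 - 4*u*v + 4*v^3
F^* omega = (8*u^3 - 4*u^2*v + 4*u^2 - 4*u*v^2 - 2*u*v + 2*v^3) du + (-4*u^3 - 8*u^2*v - 2*u^2 + 2*u*v^2 - 4*u*v + 4*v^3) dv.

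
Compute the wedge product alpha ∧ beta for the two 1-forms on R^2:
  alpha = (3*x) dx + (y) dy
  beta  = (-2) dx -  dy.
alpha ∧ beta = (-3*x + 2*y) dx ∧ dy

Distribute the wedge, using dx_i ∧ dx_j = -dx_j ∧ dx_i and dx_i ∧ dx_i = 0. For each pair (i, j) with i < j, the coefficient of dx_i ∧ dx_j in alpha ∧ beta is (alpha_i * beta_j - alpha_j * beta_i). Collecting: alpha ∧ beta = (-3*x + 2*y) dx ∧ dy.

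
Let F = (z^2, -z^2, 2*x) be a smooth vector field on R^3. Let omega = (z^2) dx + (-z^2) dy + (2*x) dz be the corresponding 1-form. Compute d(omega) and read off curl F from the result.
d(omega) = (2*z) dy ∧ dz + (2*z - 2) dz ∧ dx + (0) dx ∧ dy; curl F = (2*z, 2*z - 2, 0)

d omega = sum_{i<j} (∂f_j/∂x_i - ∂f_i/∂x_j) dx_i ∧ dx_j. Under the identification (dy ∧ dz, dz ∧ dx, dx ∧ dy) ↔ (e_x, e_y, e_z), the coefficients are exactly the components of curl F. Compute:
  ∂R/∂y - ∂Q/∂z = (0) - (-2*z) = 2*z
  ∂P/∂z - ∂R/∂x = (2*z) - (2) = 2*z - 2
  ∂Q/∂x - ∂P/∂y = (0) - (0) = 0.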